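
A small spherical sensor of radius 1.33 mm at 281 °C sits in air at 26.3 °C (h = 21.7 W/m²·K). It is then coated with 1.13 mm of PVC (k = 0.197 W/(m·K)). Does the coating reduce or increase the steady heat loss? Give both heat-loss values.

Critical radius for a sphere: r_cr = 2k/h = 0.0182 m = 1.82 cm.
Outer radius after coating: r₂ = 0.00133 + 0.00113 = 0.00246 m.
Since r₁ < r_cr and r₂ ≤ r_cr, the coating moves toward the maximum at r_cr — heat loss rises.
Bare: R = 1/(4πr₁²h) = 2073 K/W; Q = 254.7/2073 = 0.123 W.
Coated: R = R_cond + R_conv = 745.5 K/W; Q = 254.7/745.5 = 0.342 W.

increases: 0.123 → 0.342 W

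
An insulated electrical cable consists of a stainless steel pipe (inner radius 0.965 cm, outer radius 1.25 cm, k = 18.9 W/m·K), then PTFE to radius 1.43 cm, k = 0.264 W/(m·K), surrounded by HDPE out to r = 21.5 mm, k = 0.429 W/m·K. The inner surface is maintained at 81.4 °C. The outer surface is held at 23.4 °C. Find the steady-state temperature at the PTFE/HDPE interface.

Resistance network (inner→outer):
  R'_stainless steel = ln(0.0125/0.00965)/(2πk) = 0.2588/(2π·18.9) = 0.002179 m·K/W
  R'_PTFE = ln(0.0143/0.0125)/(2πk) = 0.1345/(2π·0.264) = 0.08110 m·K/W
  R'_HDPE = ln(0.0215/0.0143)/(2πk) = 0.4078/(2π·0.429) = 0.1513 m·K/W
ΣR = 0.002179 + 0.08110 + 0.1513 = 0.2346 m·K/W
Q' = ΔT/ΣR = (81.4 °C − 23.4 °C)/0.2346 = 247.2 W/m
From the inner boundary to the PTFE/HDPE interface, ΣR_partial = 0.08328 m·K/W.
T_interface = T_in − Q'·ΣR_partial = 81.4 °C − (247.2)(0.08328) = 60.8 °C

T = 60.8 °C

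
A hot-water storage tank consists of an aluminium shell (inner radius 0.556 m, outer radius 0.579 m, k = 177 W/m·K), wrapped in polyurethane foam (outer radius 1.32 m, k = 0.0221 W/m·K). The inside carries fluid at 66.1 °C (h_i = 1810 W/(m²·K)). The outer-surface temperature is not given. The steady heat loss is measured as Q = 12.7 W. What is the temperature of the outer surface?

T_out = 21.8 °C

Sum the resistances:
  R_conv,in = 1/(4πr²h) = 1/(4π·0.556²·1810) = 1.422×10^-4 K/W
  R_aluminium = (1/0.556 − 1/0.579)/(4πk) = 0.07145/(4π·177) = 3.212×10^-5 K/W
  R_polyurethane foam = (1/0.579 − 1/1.32)/(4πk) = 0.9695/(4π·0.0221) = 3.491 K/W
ΣR = 3.491 K/W
ΔT = Q·ΣR = 12.7 × 3.491 = 44.34 K
Heat flows outward, so T_out = T_in − ΔT = 66.1 − 44.34 = 21.8 °C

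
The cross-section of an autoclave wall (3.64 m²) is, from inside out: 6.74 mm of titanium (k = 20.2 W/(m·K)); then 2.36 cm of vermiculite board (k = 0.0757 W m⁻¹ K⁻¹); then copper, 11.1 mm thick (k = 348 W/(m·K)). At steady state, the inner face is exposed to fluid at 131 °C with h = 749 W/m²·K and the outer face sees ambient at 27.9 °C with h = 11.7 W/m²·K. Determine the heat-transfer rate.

Q = 941 W

Treat each layer as a resistance in series:
  R_conv,in = 1/(hA) = 1/(749·3.64) = 3.668×10^-4 K/W
  R_titanium = L/(kA) = 0.00674/(20.2·3.64) = 9.167×10^-5 K/W
  R_vermiculite board = L/(kA) = 0.0236/(0.0757·3.64) = 0.08565 K/W
  R_copper = L/(kA) = 0.0111/(348·3.64) = 8.763×10^-6 K/W
  R_conv,out = 1/(hA) = 1/(11.7·3.64) = 0.02348 K/W
ΣR = 3.668×10^-4 + 9.167×10^-5 + 0.08565 + 8.763×10^-6 + 0.02348 = 0.1096 K/W
Q = ΔT/ΣR = (131 °C − 27.9 °C)/0.1096 = 941 W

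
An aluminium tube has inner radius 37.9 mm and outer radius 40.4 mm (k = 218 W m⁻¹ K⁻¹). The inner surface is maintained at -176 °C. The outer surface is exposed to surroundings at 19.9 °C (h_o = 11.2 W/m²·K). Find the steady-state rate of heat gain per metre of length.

Q' = 557 W/m

Treat each layer as a resistance in series:
  R'_aluminium = ln(0.0404/0.0379)/(2πk) = 0.06388/(2π·218) = 4.664×10^-5 m·K/W
  R'_conv,out = 1/(2πr h) = 1/(2π·0.0404·11.2) = 0.3517 m·K/W
ΣR = 4.664×10^-5 + 0.3517 = 0.3517 m·K/W
Q' = ΔT/ΣR = (-176 °C − 19.9 °C)/0.3517 = -557 W/m
(Negative Q' ⇒ heat flows inward; heat gain = 557 W/m.)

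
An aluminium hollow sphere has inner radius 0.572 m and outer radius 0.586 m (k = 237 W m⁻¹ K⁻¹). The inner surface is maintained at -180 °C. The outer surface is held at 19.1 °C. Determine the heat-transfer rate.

Q = 14200 kW

Q = 4πk·ΔT/(1/r₁ − 1/r₂) = 4π × 237 × 199.1 / (1/0.572 − 1/0.586) = 1.42×10^7 W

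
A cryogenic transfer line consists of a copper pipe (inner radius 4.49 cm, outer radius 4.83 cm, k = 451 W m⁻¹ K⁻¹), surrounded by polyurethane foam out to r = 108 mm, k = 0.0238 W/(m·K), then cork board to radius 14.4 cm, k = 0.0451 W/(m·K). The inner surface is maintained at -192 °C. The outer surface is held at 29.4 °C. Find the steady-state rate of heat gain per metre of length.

Resistance network (inner→outer):
  R'_copper = ln(0.0483/0.0449)/(2πk) = 0.07299/(2π·451) = 2.576×10^-5 m·K/W
  R'_polyurethane foam = ln(0.108/0.0483)/(2πk) = 0.8047/(2π·0.0238) = 5.381 m·K/W
  R'_cork board = ln(0.144/0.108)/(2πk) = 0.2877/(2π·0.0451) = 1.015 m·K/W
ΣR = 2.576×10^-5 + 5.381 + 1.015 = 6.396 m·K/W
Q' = ΔT/ΣR = (-192 °C − 29.4 °C)/6.396 = -34.6 W/m
(Negative Q' ⇒ heat flows inward; heat gain = 34.6 W/m.)

Q' = 34.6 W/m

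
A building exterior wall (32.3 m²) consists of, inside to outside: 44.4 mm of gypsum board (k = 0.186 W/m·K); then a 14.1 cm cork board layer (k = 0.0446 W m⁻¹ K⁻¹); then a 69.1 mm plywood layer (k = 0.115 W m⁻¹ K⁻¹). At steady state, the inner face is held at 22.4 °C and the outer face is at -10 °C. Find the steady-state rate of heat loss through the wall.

Q = 262 W

Treat each layer as a resistance in series:
  R_gypsum board = L/(kA) = 0.0444/(0.186·32.3) = 0.007390 K/W
  R_cork board = L/(kA) = 0.141/(0.0446·32.3) = 0.09788 K/W
  R_plywood = L/(kA) = 0.0691/(0.115·32.3) = 0.01860 K/W
ΣR = 0.007390 + 0.09788 + 0.01860 = 0.1239 K/W
Q = ΔT/ΣR = (22.4 °C − -10 °C)/0.1239 = 262 W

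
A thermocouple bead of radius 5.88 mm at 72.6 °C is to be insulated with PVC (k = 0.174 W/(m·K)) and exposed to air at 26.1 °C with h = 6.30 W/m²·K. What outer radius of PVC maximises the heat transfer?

For a sphere, r_cr = 2k_ins/h = 2·0.174/6.30 = 0.0552 m = 5.52 cm

r_cr = 5.52 cm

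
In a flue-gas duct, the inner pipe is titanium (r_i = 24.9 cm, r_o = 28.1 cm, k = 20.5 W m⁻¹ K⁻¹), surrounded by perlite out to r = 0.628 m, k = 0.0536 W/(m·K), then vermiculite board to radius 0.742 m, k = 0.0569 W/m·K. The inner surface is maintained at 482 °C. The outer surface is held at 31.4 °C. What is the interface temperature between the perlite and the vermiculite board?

T = 105 °C

Series thermal resistances, inner to outer:
  R'_titanium = ln(0.281/0.249)/(2πk) = 0.1209/(2π·20.5) = 9.386×10^-4 m·K/W
  R'_perlite = ln(0.628/0.281)/(2πk) = 0.8042/(2π·0.0536) = 2.388 m·K/W
  R'_vermiculite board = ln(0.742/0.628)/(2πk) = 0.1668/(2π·0.0569) = 0.4666 m·K/W
ΣR = 9.386×10^-4 + 2.388 + 0.4666 = 2.856 m·K/W
Q' = ΔT/ΣR = (482 °C − 31.4 °C)/2.856 = 157.8 W/m
From the inner boundary to the perlite/vermiculite board interface, ΣR_partial = 2.389 m·K/W.
T_interface = T_in − Q'·ΣR_partial = 482 °C − (157.8)(2.389) = 105 °C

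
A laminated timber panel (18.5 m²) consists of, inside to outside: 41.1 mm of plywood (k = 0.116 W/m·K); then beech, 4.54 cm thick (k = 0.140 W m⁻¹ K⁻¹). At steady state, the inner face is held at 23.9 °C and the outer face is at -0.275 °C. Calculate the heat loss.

Q = 659 W

Series thermal resistances, inner to outer:
  R_plywood = L/(kA) = 0.0411/(0.116·18.5) = 0.01915 K/W
  R_beech = L/(kA) = 0.0454/(0.140·18.5) = 0.01753 K/W
ΣR = 0.01915 + 0.01753 = 0.03668 K/W
Q = ΔT/ΣR = (23.9 °C − -0.275 °C)/0.03668 = 659 W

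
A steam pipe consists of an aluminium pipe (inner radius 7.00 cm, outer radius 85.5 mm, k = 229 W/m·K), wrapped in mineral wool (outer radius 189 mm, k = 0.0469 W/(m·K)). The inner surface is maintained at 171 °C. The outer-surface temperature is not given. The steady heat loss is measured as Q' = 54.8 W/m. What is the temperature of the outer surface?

Series resistances:
  R'_aluminium = ln(0.0855/0.0700)/(2πk) = 0.2000/(2π·229) = 1.390×10^-4 m·K/W
  R'_mineral wool = ln(0.189/0.0855)/(2πk) = 0.7932/(2π·0.0469) = 2.692 m·K/W
ΣR = 2.692 m·K/W
ΔT = Q'·ΣR = 54.8 × 2.692 = 147.5 K
Heat flows outward, so T_out = T_in − ΔT = 171 − 147.5 = 23.5 °C

T_out = 23.5 °C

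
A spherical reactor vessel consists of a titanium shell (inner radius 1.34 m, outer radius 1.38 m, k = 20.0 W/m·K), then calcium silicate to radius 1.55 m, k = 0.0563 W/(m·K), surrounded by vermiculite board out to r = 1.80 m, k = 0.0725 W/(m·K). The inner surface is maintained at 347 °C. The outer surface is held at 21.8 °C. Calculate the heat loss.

Resistance network (inner→outer):
  R_titanium = (1/1.34 − 1/1.38)/(4πk) = 0.02163/(4π·20.0) = 8.607×10^-5 K/W
  R_calcium silicate = (1/1.38 − 1/1.55)/(4πk) = 0.07948/(4π·0.0563) = 0.1123 K/W
  R_vermiculite board = (1/1.55 − 1/1.80)/(4πk) = 0.08961/(4π·0.0725) = 0.09835 K/W
ΣR = 8.607×10^-5 + 0.1123 + 0.09835 = 0.2107 K/W
Q = ΔT/ΣR = (347 °C − 21.8 °C)/0.2107 = 1540 W

Q = 1540 W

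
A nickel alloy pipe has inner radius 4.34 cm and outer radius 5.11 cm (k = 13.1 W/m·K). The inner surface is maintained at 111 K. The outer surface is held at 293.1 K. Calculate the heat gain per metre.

Q' = 91.8 kW/m

Q' = 2πk·ΔT/ln(r₂/r₁) = 2π × 13.1 × 182.1 / ln(0.0511/0.0434) = 91800 W/m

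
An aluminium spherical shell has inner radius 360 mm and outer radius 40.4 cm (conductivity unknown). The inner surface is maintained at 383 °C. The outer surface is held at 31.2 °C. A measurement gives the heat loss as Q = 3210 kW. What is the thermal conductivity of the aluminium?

ΣR = ΔT/Q = |383 − 31.2|/3.21×10^6 = 1.096×10^-4 K/W
(1/r₁−1/r₂)/(4πk) = 1.096×10^-4 ⇒ k = 0.3025/(4π·1.096×10^-4) = 220 W/m·K

k = 220 W/m·K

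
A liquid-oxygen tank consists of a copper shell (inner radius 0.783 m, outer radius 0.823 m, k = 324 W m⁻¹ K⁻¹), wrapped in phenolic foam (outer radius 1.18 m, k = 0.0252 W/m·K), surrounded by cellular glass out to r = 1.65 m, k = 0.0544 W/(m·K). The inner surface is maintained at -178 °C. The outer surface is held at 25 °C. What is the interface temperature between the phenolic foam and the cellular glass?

T = -22.3 °C

Resistance network (inner→outer):
  R_copper = (1/0.783 − 1/0.823)/(4πk) = 0.06207/(4π·324) = 1.525×10^-5 K/W
  R_phenolic foam = (1/0.823 − 1/1.18)/(4πk) = 0.3676/(4π·0.0252) = 1.161 K/W
  R_cellular glass = (1/1.18 − 1/1.65)/(4πk) = 0.2414/(4π·0.0544) = 0.3531 K/W
ΣR = 1.525×10^-5 + 1.161 + 0.3531 = 1.514 K/W
Q = ΔT/ΣR = (-178 °C − 25 °C)/1.514 = -134.1 W
From the inner boundary to the phenolic foam/cellular glass interface, ΣR_partial = 1.161 K/W.
T_interface = T_in − Q·ΣR_partial = -178 °C − (-134.1)(1.161) = -22.3 °C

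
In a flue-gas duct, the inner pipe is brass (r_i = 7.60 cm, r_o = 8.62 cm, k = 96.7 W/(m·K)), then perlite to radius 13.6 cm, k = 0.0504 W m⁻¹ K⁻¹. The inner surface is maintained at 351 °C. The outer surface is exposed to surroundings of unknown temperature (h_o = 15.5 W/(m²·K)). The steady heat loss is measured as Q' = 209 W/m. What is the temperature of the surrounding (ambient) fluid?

T_out = 34.2 °C

Series resistances:
  R'_brass = ln(0.0862/0.0760)/(2πk) = 0.1259/(2π·96.7) = 2.073×10^-4 m·K/W
  R'_perlite = ln(0.136/0.0862)/(2πk) = 0.4560/(2π·0.0504) = 1.440 m·K/W
  R'_conv,out = 1/(2πr h) = 1/(2π·0.136·15.5) = 0.07550 m·K/W
ΣR = 1.516 m·K/W
ΔT = Q'·ΣR = 209 × 1.516 = 316.8 K
Heat flows outward, so T_out = T_in − ΔT = 351 − 316.8 = 34.2 °C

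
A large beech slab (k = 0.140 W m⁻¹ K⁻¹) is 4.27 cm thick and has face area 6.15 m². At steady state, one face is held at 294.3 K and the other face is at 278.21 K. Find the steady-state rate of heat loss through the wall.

Q = kA·ΔT/L = 0.140 × 6.15 × |294.3 K − 278.21 K| / 0.0427 = 324 W

Q = 324 W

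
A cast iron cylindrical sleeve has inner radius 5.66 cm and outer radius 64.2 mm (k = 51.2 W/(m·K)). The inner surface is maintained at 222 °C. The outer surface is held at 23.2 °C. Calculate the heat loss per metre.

Q' = 2πk·ΔT/ln(r₂/r₁) = 2π × 51.2 × 198.8 / ln(0.0642/0.0566) = 5.08×10^5 W/m

Q' = 508 kW/m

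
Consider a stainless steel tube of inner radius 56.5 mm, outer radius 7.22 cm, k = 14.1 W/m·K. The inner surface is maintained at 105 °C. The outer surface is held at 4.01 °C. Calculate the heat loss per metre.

Q' = 36.5 kW/m

Q' = 2πk·ΔT/ln(r₂/r₁) = 2π × 14.1 × 100.99 / ln(0.0722/0.0565) = 36500 W/m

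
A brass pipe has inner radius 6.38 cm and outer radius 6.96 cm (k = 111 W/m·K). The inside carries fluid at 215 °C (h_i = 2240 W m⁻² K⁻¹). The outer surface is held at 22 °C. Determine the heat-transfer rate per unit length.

Q' = 156 kW/m

Resistance network (inner→outer):
  R'_conv,in = 1/(2πr h) = 1/(2π·0.0638·2240) = 0.001114 m·K/W
  R'_brass = ln(0.0696/0.0638)/(2πk) = 0.08701/(2π·111) = 1.248×10^-4 m·K/W
ΣR = 0.001114 + 1.248×10^-4 = 0.001239 m·K/W
Q' = ΔT/ΣR = (215 °C − 22 °C)/0.001239 = 1.56×10^5 W/m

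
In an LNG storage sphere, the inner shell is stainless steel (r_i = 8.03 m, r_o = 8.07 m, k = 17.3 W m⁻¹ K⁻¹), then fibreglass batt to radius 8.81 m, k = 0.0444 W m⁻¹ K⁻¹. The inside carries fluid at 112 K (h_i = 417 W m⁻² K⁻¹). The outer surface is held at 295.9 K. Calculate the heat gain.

Treat each layer as a resistance in series:
  R_conv,in = 1/(4πr²h) = 1/(4π·8.03²·417) = 2.960×10^-6 K/W
  R_stainless steel = (1/8.03 − 1/8.07)/(4πk) = 6.173×10^-4/(4π·17.3) = 2.839×10^-6 K/W
  R_fibreglass batt = (1/8.07 − 1/8.81)/(4πk) = 0.01041/(4π·0.0444) = 0.01865 K/W
ΣR = 2.960×10^-6 + 2.839×10^-6 + 0.01865 = 0.01866 K/W
Q = ΔT/ΣR = (112 K − 295.9 K)/0.01866 = -9860 W
(Negative Q ⇒ heat flows inward; heat gain = 9860 W.)

Q = 9.86 kW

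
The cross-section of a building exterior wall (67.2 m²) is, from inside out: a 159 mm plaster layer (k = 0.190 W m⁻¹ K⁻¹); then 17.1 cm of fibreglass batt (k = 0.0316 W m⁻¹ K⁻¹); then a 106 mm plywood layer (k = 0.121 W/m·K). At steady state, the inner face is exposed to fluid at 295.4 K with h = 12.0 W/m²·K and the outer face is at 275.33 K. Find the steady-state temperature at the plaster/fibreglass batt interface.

T = 292.8 K

Resistance network (inner→outer):
  R_conv,in = 1/(hA) = 1/(12.0·67.2) = 0.001240 K/W
  R_plaster = L/(kA) = 0.159/(0.190·67.2) = 0.01245 K/W
  R_fibreglass batt = L/(kA) = 0.171/(0.0316·67.2) = 0.08053 K/W
  R_plywood = L/(kA) = 0.106/(0.121·67.2) = 0.01304 K/W
ΣR = 0.001240 + 0.01245 + 0.08053 + 0.01304 = 0.1073 K/W
Q = ΔT/ΣR = (295.4 K − 275.33 K)/0.1073 = 187.0 W
From the inner boundary to the plaster/fibreglass batt interface, ΣR_partial = 0.01369 K/W.
T_interface = T_in − Q·ΣR_partial = 295.4 K − (187.0)(0.01369) = 292.8 K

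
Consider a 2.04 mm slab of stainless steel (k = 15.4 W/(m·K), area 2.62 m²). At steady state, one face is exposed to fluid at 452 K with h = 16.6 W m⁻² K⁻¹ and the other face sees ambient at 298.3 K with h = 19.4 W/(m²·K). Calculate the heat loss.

Q = 3.60 kW

Resistance network (inner→outer):
  R_conv,in = 1/(hA) = 1/(16.6·2.62) = 0.02299 K/W
  R_stainless steel = L/(kA) = 0.00204/(15.4·2.62) = 5.056×10^-5 K/W
  R_conv,out = 1/(hA) = 1/(19.4·2.62) = 0.01967 K/W
ΣR = 0.02299 + 5.056×10^-5 + 0.01967 = 0.04271 K/W
Q = ΔT/ΣR = (452 K − 298.3 K)/0.04271 = 3600 W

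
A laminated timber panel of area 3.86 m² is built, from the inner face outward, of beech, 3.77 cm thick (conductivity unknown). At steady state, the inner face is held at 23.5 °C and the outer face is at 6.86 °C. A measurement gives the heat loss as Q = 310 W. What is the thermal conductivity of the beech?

k = 0.182 W/m·K

ΣR = ΔT/Q = |23.5 − 6.86|/310 = 0.05368 K/W
L/(kA) = 0.05368 ⇒ k = 0.0377/(0.05368·3.86) = 0.182 W/m·K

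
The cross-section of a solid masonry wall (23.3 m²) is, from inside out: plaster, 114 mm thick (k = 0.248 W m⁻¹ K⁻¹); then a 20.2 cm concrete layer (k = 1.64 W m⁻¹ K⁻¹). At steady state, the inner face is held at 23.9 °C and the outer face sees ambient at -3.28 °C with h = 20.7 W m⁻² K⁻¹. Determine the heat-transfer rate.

Q = 1000 W

Series thermal resistances, inner to outer:
  R_plaster = L/(kA) = 0.114/(0.248·23.3) = 0.01973 K/W
  R_concrete = L/(kA) = 0.202/(1.64·23.3) = 0.005286 K/W
  R_conv,out = 1/(hA) = 1/(20.7·23.3) = 0.002073 K/W
ΣR = 0.01973 + 0.005286 + 0.002073 = 0.02709 K/W
Q = ΔT/ΣR = (23.9 °C − -3.28 °C)/0.02709 = 1000 W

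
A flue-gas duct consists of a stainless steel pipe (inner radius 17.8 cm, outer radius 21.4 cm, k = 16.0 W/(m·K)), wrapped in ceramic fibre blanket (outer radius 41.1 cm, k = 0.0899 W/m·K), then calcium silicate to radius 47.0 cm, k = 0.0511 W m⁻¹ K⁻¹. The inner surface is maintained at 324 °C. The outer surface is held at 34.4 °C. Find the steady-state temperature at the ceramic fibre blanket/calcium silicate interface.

T = 111 °C

Treat each layer as a resistance in series:
  R'_stainless steel = ln(0.214/0.178)/(2πk) = 0.1842/(2π·16.0) = 0.001832 m·K/W
  R'_ceramic fibre blanket = ln(0.411/0.214)/(2πk) = 0.6526/(2π·0.0899) = 1.155 m·K/W
  R'_calcium silicate = ln(0.470/0.411)/(2πk) = 0.1341/(2π·0.0511) = 0.4178 m·K/W
ΣR = 0.001832 + 1.155 + 0.4178 = 1.575 m·K/W
Q' = ΔT/ΣR = (324 °C − 34.4 °C)/1.575 = 183.9 W/m
From the inner boundary to the ceramic fibre blanket/calcium silicate interface, ΣR_partial = 1.157 m·K/W.
T_interface = T_in − Q'·ΣR_partial = 324 °C − (183.9)(1.157) = 111 °C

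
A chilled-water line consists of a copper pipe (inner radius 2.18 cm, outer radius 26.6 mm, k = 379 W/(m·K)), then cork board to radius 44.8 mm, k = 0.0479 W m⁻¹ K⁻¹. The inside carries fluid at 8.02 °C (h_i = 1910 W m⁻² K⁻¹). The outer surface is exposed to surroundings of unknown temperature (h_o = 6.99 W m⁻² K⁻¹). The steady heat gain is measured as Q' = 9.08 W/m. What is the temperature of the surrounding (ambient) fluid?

T_out = 28.4 °C

Series resistances:
  R'_conv,in = 1/(2πr h) = 1/(2π·0.0218·1910) = 0.003822 m·K/W
  R'_copper = ln(0.0266/0.0218)/(2πk) = 0.1990/(2π·379) = 8.357×10^-5 m·K/W
  R'_cork board = ln(0.0448/0.0266)/(2πk) = 0.5213/(2π·0.0479) = 1.732 m·K/W
  R'_conv,out = 1/(2πr h) = 1/(2π·0.0448·6.99) = 0.5082 m·K/W
ΣR = 2.244 m·K/W
ΔT = Q'·ΣR = 9.08 × 2.244 = 20.38 K
Heat flows inward, so T_out = T_in + ΔT = 8.02 + 20.38 = 28.4 °C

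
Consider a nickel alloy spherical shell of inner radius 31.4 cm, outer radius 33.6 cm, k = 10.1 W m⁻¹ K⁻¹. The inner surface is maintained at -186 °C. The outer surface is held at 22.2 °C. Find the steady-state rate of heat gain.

Q = 4πk·ΔT/(1/r₁ − 1/r₂) = 4π × 10.1 × 208.2 / (1/0.314 − 1/0.336) = 1.27×10^5 W

Q = 127 kW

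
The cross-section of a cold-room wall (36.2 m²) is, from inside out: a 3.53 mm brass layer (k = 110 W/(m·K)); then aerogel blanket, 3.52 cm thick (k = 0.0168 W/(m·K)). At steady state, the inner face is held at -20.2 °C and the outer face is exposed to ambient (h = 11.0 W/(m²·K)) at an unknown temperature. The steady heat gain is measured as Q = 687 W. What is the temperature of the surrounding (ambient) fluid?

Sum the resistances:
  R_brass = L/(kA) = 0.00353/(110·36.2) = 8.865×10^-7 K/W
  R_aerogel blanket = L/(kA) = 0.0352/(0.0168·36.2) = 0.05788 K/W
  R_conv,out = 1/(hA) = 1/(11.0·36.2) = 0.002511 K/W
ΣR = 0.06039 K/W
ΔT = Q·ΣR = 687 × 0.06039 = 41.49 K
Heat flows inward, so T_out = T_in + ΔT = -20.2 + 41.49 = 21.3 °C

T_out = 21.3 °C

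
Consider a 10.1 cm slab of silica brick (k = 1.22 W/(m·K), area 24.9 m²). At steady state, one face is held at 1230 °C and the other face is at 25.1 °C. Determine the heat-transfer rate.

Q = 362 kW

Q = kA·ΔT/L = 1.22 × 24.9 × |1230 °C − 25.1 °C| / 0.101 = 3.62×10^5 W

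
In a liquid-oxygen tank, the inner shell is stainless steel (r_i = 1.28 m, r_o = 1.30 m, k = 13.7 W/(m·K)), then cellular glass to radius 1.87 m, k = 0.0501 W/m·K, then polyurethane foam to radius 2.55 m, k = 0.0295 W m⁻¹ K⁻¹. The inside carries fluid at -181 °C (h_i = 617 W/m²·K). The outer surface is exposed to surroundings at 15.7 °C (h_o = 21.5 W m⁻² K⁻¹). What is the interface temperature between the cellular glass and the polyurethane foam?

T = -84.3 °C

Series thermal resistances, inner to outer:
  R_conv,in = 1/(4πr²h) = 1/(4π·1.28²·617) = 7.872×10^-5 K/W
  R_stainless steel = (1/1.28 − 1/1.30)/(4πk) = 0.01202/(4π·13.7) = 6.981×10^-5 K/W
  R_cellular glass = (1/1.30 − 1/1.87)/(4πk) = 0.2345/(4π·0.0501) = 0.3724 K/W
  R_polyurethane foam = (1/1.87 − 1/2.55)/(4πk) = 0.1426/(4π·0.0295) = 0.3847 K/W
  R_conv,out = 1/(4πr²h) = 1/(4π·2.55²·21.5) = 5.692×10^-4 K/W
ΣR = 7.872×10^-5 + 6.981×10^-5 + 0.3724 + 0.3847 + 5.692×10^-4 = 0.7578 K/W
Q = ΔT/ΣR = (-181 °C − 15.7 °C)/0.7578 = -259.6 W
From the inner boundary to the cellular glass/polyurethane foam interface, ΣR_partial = 0.3725 K/W.
T_interface = T_in − Q·ΣR_partial = -181 °C − (-259.6)(0.3725) = -84.3 °C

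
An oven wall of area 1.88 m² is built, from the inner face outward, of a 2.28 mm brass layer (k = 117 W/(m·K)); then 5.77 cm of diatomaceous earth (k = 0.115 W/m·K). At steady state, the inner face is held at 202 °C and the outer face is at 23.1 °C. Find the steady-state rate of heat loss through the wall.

Q = 670 W

Resistance network (inner→outer):
  R_brass = L/(kA) = 0.00228/(117·1.88) = 1.037×10^-5 K/W
  R_diatomaceous earth = L/(kA) = 0.0577/(0.115·1.88) = 0.2669 K/W
ΣR = 1.037×10^-5 + 0.2669 = 0.2669 K/W
Q = ΔT/ΣR = (202 °C − 23.1 °C)/0.2669 = 670 W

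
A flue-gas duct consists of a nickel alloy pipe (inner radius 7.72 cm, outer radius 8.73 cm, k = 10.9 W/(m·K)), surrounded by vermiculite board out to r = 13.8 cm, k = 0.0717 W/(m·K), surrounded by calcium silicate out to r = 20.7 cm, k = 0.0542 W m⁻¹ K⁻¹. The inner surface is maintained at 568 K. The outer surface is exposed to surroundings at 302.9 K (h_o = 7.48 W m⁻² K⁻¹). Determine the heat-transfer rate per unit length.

Q' = 115 W/m

Series thermal resistances, inner to outer:
  R'_nickel alloy = ln(0.0873/0.0772)/(2πk) = 0.1230/(2π·10.9) = 0.001795 m·K/W
  R'_vermiculite board = ln(0.138/0.0873)/(2πk) = 0.4579/(2π·0.0717) = 1.016 m·K/W
  R'_calcium silicate = ln(0.207/0.138)/(2πk) = 0.4055/(2π·0.0542) = 1.191 m·K/W
  R'_conv,out = 1/(2πr h) = 1/(2π·0.207·7.48) = 0.1028 m·K/W
ΣR = 0.001795 + 1.016 + 1.191 + 0.1028 = 2.312 m·K/W
Q' = ΔT/ΣR = (568 K − 302.9 K)/2.312 = 115 W/m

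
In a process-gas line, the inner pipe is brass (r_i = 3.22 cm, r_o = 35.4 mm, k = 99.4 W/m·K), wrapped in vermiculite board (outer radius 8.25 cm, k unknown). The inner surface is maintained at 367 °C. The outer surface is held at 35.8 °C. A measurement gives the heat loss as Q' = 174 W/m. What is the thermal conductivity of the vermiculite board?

k = 0.0708 W/m·K

ΣR = ΔT/Q' = |367 − 35.8|/174 = 1.903 m·K/W
Known resistances:
  R'_brass = ln(0.0354/0.0322)/(2πk) = 0.09475/(2π·99.4) = 1.517×10^-4 m·K/W
R_vermiculite board = ΣR − ΣR_known = 1.903 − 1.517×10^-4 = 1.903 m·K/W
ln(r₂/r₁)/(2πk) = 1.903 ⇒ k = 0.8461/(2π·1.903) = 0.0708 W/m·K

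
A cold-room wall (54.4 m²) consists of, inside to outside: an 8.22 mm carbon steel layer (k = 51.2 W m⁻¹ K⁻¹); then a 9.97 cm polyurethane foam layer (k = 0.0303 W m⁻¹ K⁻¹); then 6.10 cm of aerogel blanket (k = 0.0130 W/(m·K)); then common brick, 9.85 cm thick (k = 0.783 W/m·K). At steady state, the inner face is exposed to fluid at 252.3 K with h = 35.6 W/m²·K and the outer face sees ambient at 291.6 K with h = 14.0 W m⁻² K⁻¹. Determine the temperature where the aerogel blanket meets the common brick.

T = 290.7 K

Series thermal resistances, inner to outer:
  R_conv,in = 1/(hA) = 1/(35.6·54.4) = 5.164×10^-4 K/W
  R_carbon steel = L/(kA) = 0.00822/(51.2·54.4) = 2.951×10^-6 K/W
  R_polyurethane foam = L/(kA) = 0.0997/(0.0303·54.4) = 0.06049 K/W
  R_aerogel blanket = L/(kA) = 0.0610/(0.0130·54.4) = 0.08626 K/W
  R_common brick = L/(kA) = 0.0985/(0.783·54.4) = 0.002312 K/W
  R_conv,out = 1/(hA) = 1/(14.0·54.4) = 0.001313 K/W
ΣR = 5.164×10^-4 + 2.951×10^-6 + 0.06049 + 0.08626 + 0.002312 + 0.001313 = 0.1509 K/W
Q = ΔT/ΣR = (252.3 K − 291.6 K)/0.1509 = -260.4 W
From the inner boundary to the aerogel blanket/common brick interface, ΣR_partial = 0.1473 K/W.
T_interface = T_in − Q·ΣR_partial = 252.3 K − (-260.4)(0.1473) = 290.7 K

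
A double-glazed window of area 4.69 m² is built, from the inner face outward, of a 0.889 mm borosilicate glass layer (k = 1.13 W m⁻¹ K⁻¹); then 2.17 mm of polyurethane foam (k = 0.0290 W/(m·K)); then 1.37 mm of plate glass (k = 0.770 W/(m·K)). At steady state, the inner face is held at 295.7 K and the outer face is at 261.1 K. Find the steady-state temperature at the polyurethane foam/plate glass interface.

Treat each layer as a resistance in series:
  R_borosilicate glass = L/(kA) = 8.89×10^-4/(1.13·4.69) = 1.677×10^-4 K/W
  R_polyurethane foam = L/(kA) = 0.00217/(0.0290·4.69) = 0.01595 K/W
  R_plate glass = L/(kA) = 0.00137/(0.770·4.69) = 3.794×10^-4 K/W
ΣR = 1.677×10^-4 + 0.01595 + 3.794×10^-4 = 0.01650 K/W
Q = ΔT/ΣR = (295.7 K − 261.1 K)/0.01650 = 2097 W
From the inner boundary to the polyurethane foam/plate glass interface, ΣR_partial = 0.01612 K/W.
T_interface = T_in − Q·ΣR_partial = 295.7 K − (2097)(0.01612) = 261.9 K

T = 261.9 K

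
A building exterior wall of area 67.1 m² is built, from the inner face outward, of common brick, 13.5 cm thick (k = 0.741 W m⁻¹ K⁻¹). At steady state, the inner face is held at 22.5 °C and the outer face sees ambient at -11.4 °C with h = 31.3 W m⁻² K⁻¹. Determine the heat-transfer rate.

Treat each layer as a resistance in series:
  R_common brick = L/(kA) = 0.135/(0.741·67.1) = 0.002715 K/W
  R_conv,out = 1/(hA) = 1/(31.3·67.1) = 4.761×10^-4 K/W
ΣR = 0.002715 + 4.761×10^-4 = 0.003191 K/W
Q = ΔT/ΣR = (22.5 °C − -11.4 °C)/0.003191 = 10600 W

Q = 10.6 kW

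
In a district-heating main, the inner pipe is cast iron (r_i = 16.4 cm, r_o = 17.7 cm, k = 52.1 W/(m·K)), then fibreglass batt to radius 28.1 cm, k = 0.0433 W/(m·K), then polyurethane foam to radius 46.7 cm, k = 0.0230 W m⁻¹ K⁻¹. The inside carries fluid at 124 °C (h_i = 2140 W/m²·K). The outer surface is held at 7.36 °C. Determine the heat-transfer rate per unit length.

Treat each layer as a resistance in series:
  R'_conv,in = 1/(2πr h) = 1/(2π·0.164·2140) = 4.535×10^-4 m·K/W
  R'_cast iron = ln(0.177/0.164)/(2πk) = 0.07628/(2π·52.1) = 2.330×10^-4 m·K/W
  R'_fibreglass batt = ln(0.281/0.177)/(2πk) = 0.4622/(2π·0.0433) = 1.699 m·K/W
  R'_polyurethane foam = ln(0.467/0.281)/(2πk) = 0.5080/(2π·0.0230) = 3.515 m·K/W
ΣR = 4.535×10^-4 + 2.330×10^-4 + 1.699 + 3.515 = 5.215 m·K/W
Q' = ΔT/ΣR = (124 °C − 7.36 °C)/5.215 = 22.4 W/m

Q' = 22.4 W/m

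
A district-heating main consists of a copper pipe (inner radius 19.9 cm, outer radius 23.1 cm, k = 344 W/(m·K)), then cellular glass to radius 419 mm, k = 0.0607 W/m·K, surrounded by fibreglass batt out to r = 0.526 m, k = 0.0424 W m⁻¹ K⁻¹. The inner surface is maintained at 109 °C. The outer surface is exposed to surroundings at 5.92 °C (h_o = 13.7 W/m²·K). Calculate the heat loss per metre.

Resistance network (inner→outer):
  R'_copper = ln(0.231/0.199)/(2πk) = 0.1491/(2π·344) = 6.899×10^-5 m·K/W
  R'_cellular glass = ln(0.419/0.231)/(2πk) = 0.5955/(2π·0.0607) = 1.561 m·K/W
  R'_fibreglass batt = ln(0.526/0.419)/(2πk) = 0.2274/(2π·0.0424) = 0.8537 m·K/W
  R'_conv,out = 1/(2πr h) = 1/(2π·0.526·13.7) = 0.02209 m·K/W
ΣR = 6.899×10^-5 + 1.561 + 0.8537 + 0.02209 = 2.437 m·K/W
Q' = ΔT/ΣR = (109 °C − 5.92 °C)/2.437 = 42.3 W/m

Q' = 42.3 W/m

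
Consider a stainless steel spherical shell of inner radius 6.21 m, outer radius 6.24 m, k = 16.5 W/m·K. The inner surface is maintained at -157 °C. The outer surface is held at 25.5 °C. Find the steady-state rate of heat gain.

Q = 4.89×10^7 W

Q = 4πk·ΔT/(1/r₁ − 1/r₂) = 4π × 16.5 × 182.5 / (1/6.21 − 1/6.24) = 4.89×10^7 W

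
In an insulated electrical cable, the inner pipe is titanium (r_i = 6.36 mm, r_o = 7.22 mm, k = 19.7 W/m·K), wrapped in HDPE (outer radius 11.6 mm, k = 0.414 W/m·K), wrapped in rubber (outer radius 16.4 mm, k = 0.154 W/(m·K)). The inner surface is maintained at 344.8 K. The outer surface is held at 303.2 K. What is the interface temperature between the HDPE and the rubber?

T = 330.7 K

Resistance network (inner→outer):
  R'_titanium = ln(0.00722/0.00636)/(2πk) = 0.1268/(2π·19.7) = 0.001025 m·K/W
  R'_HDPE = ln(0.0116/0.00722)/(2πk) = 0.4742/(2π·0.414) = 0.1823 m·K/W
  R'_rubber = ln(0.0164/0.0116)/(2πk) = 0.3463/(2π·0.154) = 0.3579 m·K/W
ΣR = 0.001025 + 0.1823 + 0.3579 = 0.5412 m·K/W
Q' = ΔT/ΣR = (344.8 K − 303.2 K)/0.5412 = 76.87 W/m
From the inner boundary to the HDPE/rubber interface, ΣR_partial = 0.1833 m·K/W.
T_interface = T_in − Q'·ΣR_partial = 344.8 K − (76.87)(0.1833) = 330.7 K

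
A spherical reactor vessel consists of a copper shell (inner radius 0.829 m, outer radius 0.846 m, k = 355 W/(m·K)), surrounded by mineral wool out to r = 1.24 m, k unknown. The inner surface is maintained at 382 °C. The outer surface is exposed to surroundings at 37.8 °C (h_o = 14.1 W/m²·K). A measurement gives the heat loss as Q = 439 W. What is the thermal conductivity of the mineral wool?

k = 0.0383 W/m·K

ΣR = ΔT/Q = |382 − 37.8|/439 = 0.7841 K/W
Known resistances:
  R_copper = (1/0.829 − 1/0.846)/(4πk) = 0.02424/(4π·355) = 5.434×10^-6 K/W
  R_conv,out = 1/(4πr²h) = 1/(4π·1.24²·14.1) = 0.003671 K/W
R_mineral wool = ΣR − ΣR_known = 0.7841 − 0.003676 = 0.7804 K/W
(1/r₁−1/r₂)/(4πk) = 0.7804 ⇒ k = 0.3756/(4π·0.7804) = 0.0383 W/m·K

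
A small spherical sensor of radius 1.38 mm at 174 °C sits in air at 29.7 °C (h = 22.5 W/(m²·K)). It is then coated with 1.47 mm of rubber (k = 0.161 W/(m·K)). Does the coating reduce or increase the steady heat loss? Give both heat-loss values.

Critical radius for a sphere: r_cr = 2k/h = 0.0143 m = 1.43 cm.
Outer radius after coating: r₂ = 0.00138 + 0.00147 = 0.00285 m.
Since r₁ < r_cr and r₂ ≤ r_cr, the coating moves toward the maximum at r_cr — heat loss rises.
Bare: R = 1/(4πr₁²h) = 1857 K/W; Q = 144.3/1857 = 0.0777 W.
Coated: R = R_cond + R_conv = 620.2 K/W; Q = 144.3/620.2 = 0.233 W.

increases: 0.0777 → 0.233 W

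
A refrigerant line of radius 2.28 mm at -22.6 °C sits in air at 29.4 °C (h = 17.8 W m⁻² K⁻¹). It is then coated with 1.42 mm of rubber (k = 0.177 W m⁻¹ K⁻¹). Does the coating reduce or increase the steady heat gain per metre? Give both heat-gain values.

increases: 13.3 → 18.2 W/m

Critical radius for a cylinder: r_cr = k/h = 0.00994 m = 0.994 cm.
Outer radius after coating: r₂ = 0.00228 + 0.00142 = 0.00370 m.
Since r₁ < r_cr and r₂ ≤ r_cr, the coating moves toward the maximum at r_cr — heat gain rises.
Bare: R = 1/(2πr₁h) = 3.922 m·K/W; Q = 52/3.922 = 13.3 W/m.
Coated: R = R_cond + R_conv = 2.852 m·K/W; Q = 52/2.852 = 18.2 W/m.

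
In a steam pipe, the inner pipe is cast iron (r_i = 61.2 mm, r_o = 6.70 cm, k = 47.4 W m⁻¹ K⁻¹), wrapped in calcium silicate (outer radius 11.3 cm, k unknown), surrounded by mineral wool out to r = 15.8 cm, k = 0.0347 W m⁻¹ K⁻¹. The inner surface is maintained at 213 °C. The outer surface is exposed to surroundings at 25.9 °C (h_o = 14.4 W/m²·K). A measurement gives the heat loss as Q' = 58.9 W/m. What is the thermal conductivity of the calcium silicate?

ΣR = ΔT/Q' = |213 − 25.9|/58.9 = 3.177 m·K/W
Known resistances:
  R'_cast iron = ln(0.0670/0.0612)/(2πk) = 0.09055/(2π·47.4) = 3.040×10^-4 m·K/W
  R'_mineral wool = ln(0.158/0.113)/(2πk) = 0.3352/(2π·0.0347) = 1.537 m·K/W
  R'_conv,out = 1/(2πr h) = 1/(2π·0.158·14.4) = 0.06995 m·K/W
R_calcium silicate = ΣR − ΣR_known = 3.177 − 1.607 = 1.570 m·K/W
ln(r₂/r₁)/(2πk) = 1.570 ⇒ k = 0.5227/(2π·1.570) = 0.0530 W/m·K

k = 0.0530 W/m·K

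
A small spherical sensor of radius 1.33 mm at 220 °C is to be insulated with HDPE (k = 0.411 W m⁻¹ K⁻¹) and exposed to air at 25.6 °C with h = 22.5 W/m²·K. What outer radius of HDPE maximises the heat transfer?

For a sphere, r_cr = 2k_ins/h = 2·0.411/22.5 = 0.0365 m = 3.65 cm

r_cr = 3.65 cm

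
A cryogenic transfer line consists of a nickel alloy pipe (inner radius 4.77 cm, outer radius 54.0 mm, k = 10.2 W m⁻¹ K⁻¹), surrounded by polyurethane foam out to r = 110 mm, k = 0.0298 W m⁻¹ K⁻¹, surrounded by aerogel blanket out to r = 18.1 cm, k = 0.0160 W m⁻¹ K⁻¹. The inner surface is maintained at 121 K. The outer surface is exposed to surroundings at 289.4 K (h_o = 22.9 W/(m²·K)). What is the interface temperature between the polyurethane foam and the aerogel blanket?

T = 193.8 K

Treat each layer as a resistance in series:
  R'_nickel alloy = ln(0.0540/0.0477)/(2πk) = 0.1241/(2π·10.2) = 0.001936 m·K/W
  R'_polyurethane foam = ln(0.110/0.0540)/(2πk) = 0.7115/(2π·0.0298) = 3.800 m·K/W
  R'_aerogel blanket = ln(0.181/0.110)/(2πk) = 0.4980/(2π·0.0160) = 4.954 m·K/W
  R'_conv,out = 1/(2πr h) = 1/(2π·0.181·22.9) = 0.03840 m·K/W
ΣR = 0.001936 + 3.800 + 4.954 + 0.03840 = 8.794 m·K/W
Q' = ΔT/ΣR = (121 K − 289.4 K)/8.794 = -19.15 W/m
From the inner boundary to the polyurethane foam/aerogel blanket interface, ΣR_partial = 3.802 m·K/W.
T_interface = T_in − Q'·ΣR_partial = 121 K − (-19.15)(3.802) = 193.8 K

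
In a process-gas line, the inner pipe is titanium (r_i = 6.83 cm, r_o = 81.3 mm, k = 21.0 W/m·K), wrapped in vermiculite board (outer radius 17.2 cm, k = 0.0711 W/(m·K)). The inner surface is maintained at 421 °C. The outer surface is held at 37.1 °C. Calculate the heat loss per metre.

Q' = 229 W/m

Series thermal resistances, inner to outer:
  R'_titanium = ln(0.0813/0.0683)/(2πk) = 0.1742/(2π·21.0) = 0.001321 m·K/W
  R'_vermiculite board = ln(0.172/0.0813)/(2πk) = 0.7493/(2π·0.0711) = 1.677 m·K/W
ΣR = 0.001321 + 1.677 = 1.678 m·K/W
Q' = ΔT/ΣR = (421 °C − 37.1 °C)/1.678 = 229 W/m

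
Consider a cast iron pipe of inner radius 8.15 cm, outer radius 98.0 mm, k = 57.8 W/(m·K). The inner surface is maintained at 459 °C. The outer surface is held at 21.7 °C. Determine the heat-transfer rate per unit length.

Q' = 861 kW/m

Q' = 2πk·ΔT/ln(r₂/r₁) = 2π × 57.8 × 437.3 / ln(0.0980/0.0815) = 8.61×10^5 W/m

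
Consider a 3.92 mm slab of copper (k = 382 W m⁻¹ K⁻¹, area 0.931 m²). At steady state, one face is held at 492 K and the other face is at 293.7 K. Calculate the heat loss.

Q = kA·ΔT/L = 382 × 0.931 × |492 K − 293.7 K| / 0.00392 = 1.80×10^7 W

Q = 18000 kW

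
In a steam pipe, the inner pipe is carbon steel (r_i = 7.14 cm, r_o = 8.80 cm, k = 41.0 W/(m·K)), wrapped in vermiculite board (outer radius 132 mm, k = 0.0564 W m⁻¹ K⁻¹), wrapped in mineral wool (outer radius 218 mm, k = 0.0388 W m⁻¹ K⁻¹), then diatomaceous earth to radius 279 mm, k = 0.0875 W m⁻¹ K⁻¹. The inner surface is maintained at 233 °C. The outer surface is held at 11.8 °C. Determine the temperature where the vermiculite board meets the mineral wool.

T = 164 °C

Treat each layer as a resistance in series:
  R'_carbon steel = ln(0.0880/0.0714)/(2πk) = 0.2090/(2π·41.0) = 8.115×10^-4 m·K/W
  R'_vermiculite board = ln(0.132/0.0880)/(2πk) = 0.4055/(2π·0.0564) = 1.144 m·K/W
  R'_mineral wool = ln(0.218/0.132)/(2πk) = 0.5017/(2π·0.0388) = 2.058 m·K/W
  R'_diatomaceous earth = ln(0.279/0.218)/(2πk) = 0.2467/(2π·0.0875) = 0.4488 m·K/W
ΣR = 8.115×10^-4 + 1.144 + 2.058 + 0.4488 = 3.652 m·K/W
Q' = ΔT/ΣR = (233 °C − 11.8 °C)/3.652 = 60.57 W/m
From the inner boundary to the vermiculite board/mineral wool interface, ΣR_partial = 1.145 m·K/W.
T_interface = T_in − Q'·ΣR_partial = 233 °C − (60.57)(1.145) = 164 °C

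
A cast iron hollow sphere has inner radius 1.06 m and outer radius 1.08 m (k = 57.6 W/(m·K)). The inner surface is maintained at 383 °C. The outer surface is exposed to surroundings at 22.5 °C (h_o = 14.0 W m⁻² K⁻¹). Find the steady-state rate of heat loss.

Q = 73600 W

Resistance network (inner→outer):
  R_cast iron = (1/1.06 − 1/1.08)/(4πk) = 0.01747/(4π·57.6) = 2.414×10^-5 K/W
  R_conv,out = 1/(4πr²h) = 1/(4π·1.08²·14.0) = 0.004873 K/W
ΣR = 2.414×10^-5 + 0.004873 = 0.004897 K/W
Q = ΔT/ΣR = (383 °C − 22.5 °C)/0.004897 = 73600 W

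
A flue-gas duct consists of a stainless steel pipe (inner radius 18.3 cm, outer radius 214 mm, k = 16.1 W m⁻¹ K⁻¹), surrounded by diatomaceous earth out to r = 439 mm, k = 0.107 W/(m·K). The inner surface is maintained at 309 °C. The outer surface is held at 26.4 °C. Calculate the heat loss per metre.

Treat each layer as a resistance in series:
  R'_stainless steel = ln(0.214/0.183)/(2πk) = 0.1565/(2π·16.1) = 0.001547 m·K/W
  R'_diatomaceous earth = ln(0.439/0.214)/(2πk) = 0.7185/(2π·0.107) = 1.069 m·K/W
ΣR = 0.001547 + 1.069 = 1.071 m·K/W
Q' = ΔT/ΣR = (309 °C − 26.4 °C)/1.071 = 264 W/m

Q' = 264 W/m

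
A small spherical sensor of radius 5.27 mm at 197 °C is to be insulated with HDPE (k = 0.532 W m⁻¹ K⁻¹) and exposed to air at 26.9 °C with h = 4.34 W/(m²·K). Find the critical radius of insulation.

r_cr = 24.5 cm

For a sphere, r_cr = 2k_ins/h = 2·0.532/4.34 = 0.245 m = 24.5 cm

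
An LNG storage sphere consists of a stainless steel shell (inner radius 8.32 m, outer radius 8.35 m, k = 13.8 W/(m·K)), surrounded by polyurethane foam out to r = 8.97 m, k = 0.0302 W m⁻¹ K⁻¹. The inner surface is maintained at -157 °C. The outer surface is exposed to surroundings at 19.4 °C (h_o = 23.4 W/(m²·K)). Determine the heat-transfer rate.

Resistance network (inner→outer):
  R_stainless steel = (1/8.32 − 1/8.35)/(4πk) = 4.318×10^-4/(4π·13.8) = 2.490×10^-6 K/W
  R_polyurethane foam = (1/8.35 − 1/8.97)/(4πk) = 0.008278/(4π·0.0302) = 0.02181 K/W
  R_conv,out = 1/(4πr²h) = 1/(4π·8.97²·23.4) = 4.227×10^-5 K/W
ΣR = 2.490×10^-6 + 0.02181 + 4.227×10^-5 = 0.02185 K/W
Q = ΔT/ΣR = (-157 °C − 19.4 °C)/0.02185 = -8070 W
(Negative Q ⇒ heat flows inward; heat gain = 8070 W.)

Q = 8.07 kW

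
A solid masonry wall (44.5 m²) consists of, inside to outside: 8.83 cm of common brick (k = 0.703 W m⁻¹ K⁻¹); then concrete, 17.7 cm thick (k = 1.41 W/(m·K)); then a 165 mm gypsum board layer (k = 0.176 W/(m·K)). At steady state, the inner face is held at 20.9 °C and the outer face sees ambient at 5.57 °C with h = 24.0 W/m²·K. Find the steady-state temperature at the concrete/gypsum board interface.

Series thermal resistances, inner to outer:
  R_common brick = L/(kA) = 0.0883/(0.703·44.5) = 0.002823 K/W
  R_concrete = L/(kA) = 0.177/(1.41·44.5) = 0.002821 K/W
  R_gypsum board = L/(kA) = 0.165/(0.176·44.5) = 0.02107 K/W
  R_conv,out = 1/(hA) = 1/(24.0·44.5) = 9.363×10^-4 K/W
ΣR = 0.002823 + 0.002821 + 0.02107 + 9.363×10^-4 = 0.02765 K/W
Q = ΔT/ΣR = (20.9 °C − 5.57 °C)/0.02765 = 554.4 W
From the inner boundary to the concrete/gypsum board interface, ΣR_partial = 0.005644 K/W.
T_interface = T_in − Q·ΣR_partial = 20.9 °C − (554.4)(0.005644) = 17.8 °C

T = 17.8 °C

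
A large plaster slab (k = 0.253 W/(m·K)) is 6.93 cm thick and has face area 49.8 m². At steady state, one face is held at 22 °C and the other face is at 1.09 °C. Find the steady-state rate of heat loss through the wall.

Q = 3800 W

Q = kA·ΔT/L = 0.253 × 49.8 × |22 °C − 1.09 °C| / 0.0693 = 3800 W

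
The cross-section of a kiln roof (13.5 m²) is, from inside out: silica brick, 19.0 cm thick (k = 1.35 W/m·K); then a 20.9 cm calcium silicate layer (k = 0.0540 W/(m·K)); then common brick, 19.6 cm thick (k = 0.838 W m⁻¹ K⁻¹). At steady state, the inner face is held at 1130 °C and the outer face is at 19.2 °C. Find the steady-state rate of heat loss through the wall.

Q = 3.53 kW

Resistance network (inner→outer):
  R_silica brick = L/(kA) = 0.190/(1.35·13.5) = 0.01043 K/W
  R_calcium silicate = L/(kA) = 0.209/(0.0540·13.5) = 0.2867 K/W
  R_common brick = L/(kA) = 0.196/(0.838·13.5) = 0.01733 K/W
ΣR = 0.01043 + 0.2867 + 0.01733 = 0.3145 K/W
Q = ΔT/ΣR = (1130 °C − 19.2 °C)/0.3145 = 3530 W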